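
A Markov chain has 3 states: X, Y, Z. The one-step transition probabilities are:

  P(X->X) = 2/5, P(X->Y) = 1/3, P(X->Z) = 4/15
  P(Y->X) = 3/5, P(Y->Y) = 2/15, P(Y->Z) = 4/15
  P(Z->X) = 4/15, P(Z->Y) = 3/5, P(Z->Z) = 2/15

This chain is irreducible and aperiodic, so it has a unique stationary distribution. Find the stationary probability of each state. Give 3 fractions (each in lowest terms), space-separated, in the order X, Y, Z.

Answer: 133/306 101/306 4/17

Derivation:
The stationary distribution satisfies pi = pi * P, i.e.:
  pi_X = 2/5*pi_X + 3/5*pi_Y + 4/15*pi_Z
  pi_Y = 1/3*pi_X + 2/15*pi_Y + 3/5*pi_Z
  pi_Z = 4/15*pi_X + 4/15*pi_Y + 2/15*pi_Z
with normalization: pi_X + pi_Y + pi_Z = 1.

Using the first 2 balance equations plus normalization, the linear system A*pi = b is:
  [-3/5, 3/5, 4/15] . pi = 0
  [1/3, -13/15, 3/5] . pi = 0
  [1, 1, 1] . pi = 1

Solving yields:
  pi_X = 133/306
  pi_Y = 101/306
  pi_Z = 4/17

Verification (pi * P):
  133/306*2/5 + 101/306*3/5 + 4/17*4/15 = 133/306 = pi_X  (ok)
  133/306*1/3 + 101/306*2/15 + 4/17*3/5 = 101/306 = pi_Y  (ok)
  133/306*4/15 + 101/306*4/15 + 4/17*2/15 = 4/17 = pi_Z  (ok)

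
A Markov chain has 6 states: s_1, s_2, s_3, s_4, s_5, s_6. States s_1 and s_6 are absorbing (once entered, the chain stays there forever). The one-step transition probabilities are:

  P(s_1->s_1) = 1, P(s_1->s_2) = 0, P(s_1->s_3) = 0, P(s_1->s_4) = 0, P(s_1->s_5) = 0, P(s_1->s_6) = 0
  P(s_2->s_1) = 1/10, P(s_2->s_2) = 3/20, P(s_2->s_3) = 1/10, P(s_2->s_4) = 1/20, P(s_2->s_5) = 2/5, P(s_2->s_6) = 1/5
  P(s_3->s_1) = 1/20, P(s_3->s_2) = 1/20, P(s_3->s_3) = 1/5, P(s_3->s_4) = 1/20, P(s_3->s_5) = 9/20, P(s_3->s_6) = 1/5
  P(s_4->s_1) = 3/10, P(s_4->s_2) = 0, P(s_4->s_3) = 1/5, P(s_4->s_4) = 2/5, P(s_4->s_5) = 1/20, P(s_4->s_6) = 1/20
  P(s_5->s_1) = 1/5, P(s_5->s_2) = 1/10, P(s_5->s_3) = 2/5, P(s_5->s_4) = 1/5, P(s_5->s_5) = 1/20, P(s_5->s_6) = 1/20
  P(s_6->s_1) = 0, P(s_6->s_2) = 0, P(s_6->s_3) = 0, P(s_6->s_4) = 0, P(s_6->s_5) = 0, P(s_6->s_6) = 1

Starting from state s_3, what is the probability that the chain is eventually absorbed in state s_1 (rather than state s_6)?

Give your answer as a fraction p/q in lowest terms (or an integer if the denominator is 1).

Answer: 701/1438

Derivation:
Let a_i = P(absorbed in s_1 | start in state i).
Boundary conditions: a_s_1 = 1, a_s_6 = 0.
For each transient state i, a_i = sum_j P(i->j) * a_j:
  a_s_2 = 1/10*a_s_1 + 3/20*a_s_2 + 1/10*a_s_3 + 1/20*a_s_4 + 2/5*a_s_5 + 1/5*a_s_6
  a_s_3 = 1/20*a_s_1 + 1/20*a_s_2 + 1/5*a_s_3 + 1/20*a_s_4 + 9/20*a_s_5 + 1/5*a_s_6
  a_s_4 = 3/10*a_s_1 + 0*a_s_2 + 1/5*a_s_3 + 2/5*a_s_4 + 1/20*a_s_5 + 1/20*a_s_6
  a_s_5 = 1/5*a_s_1 + 1/10*a_s_2 + 2/5*a_s_3 + 1/5*a_s_4 + 1/20*a_s_5 + 1/20*a_s_6

Substituting a_s_1 = 1 and a_s_6 = 0, rearrange to (I - Q) a = r where r[i] = P(i -> s_1):
  [17/20, -1/10, -1/20, -2/5] . (a_s_2, a_s_3, a_s_4, a_s_5) = 1/10
  [-1/20, 4/5, -1/20, -9/20] . (a_s_2, a_s_3, a_s_4, a_s_5) = 1/20
  [0, -1/5, 3/5, -1/20] . (a_s_2, a_s_3, a_s_4, a_s_5) = 3/10
  [-1/10, -2/5, -1/5, 19/20] . (a_s_2, a_s_3, a_s_4, a_s_5) = 1/5

Solving yields:
  a_s_2 = 4754/9347
  a_s_3 = 701/1438
  a_s_4 = 6675/9347
  a_s_5 = 5792/9347

Starting state is s_3, so the absorption probability is a_s_3 = 701/1438.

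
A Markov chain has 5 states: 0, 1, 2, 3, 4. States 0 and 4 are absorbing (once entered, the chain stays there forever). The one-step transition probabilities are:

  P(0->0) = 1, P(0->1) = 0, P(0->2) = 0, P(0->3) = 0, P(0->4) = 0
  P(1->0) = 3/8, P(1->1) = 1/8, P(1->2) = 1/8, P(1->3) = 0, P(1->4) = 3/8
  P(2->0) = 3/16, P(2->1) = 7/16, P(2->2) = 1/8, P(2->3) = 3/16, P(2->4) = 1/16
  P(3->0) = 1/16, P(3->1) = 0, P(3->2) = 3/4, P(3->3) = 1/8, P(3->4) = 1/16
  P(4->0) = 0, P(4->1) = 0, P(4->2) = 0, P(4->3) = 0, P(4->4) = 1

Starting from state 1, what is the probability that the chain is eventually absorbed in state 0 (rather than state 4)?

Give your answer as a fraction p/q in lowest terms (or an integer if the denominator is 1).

Let a_i = P(absorbed in 0 | start in state i).
Boundary conditions: a_0 = 1, a_4 = 0.
For each transient state i, a_i = sum_j P(i->j) * a_j:
  a_1 = 3/8*a_0 + 1/8*a_1 + 1/8*a_2 + 0*a_3 + 3/8*a_4
  a_2 = 3/16*a_0 + 7/16*a_1 + 1/8*a_2 + 3/16*a_3 + 1/16*a_4
  a_3 = 1/16*a_0 + 0*a_1 + 3/4*a_2 + 1/8*a_3 + 1/16*a_4

Substituting a_0 = 1 and a_4 = 0, rearrange to (I - Q) a = r where r[i] = P(i -> 0):
  [7/8, -1/8, 0] . (a_1, a_2, a_3) = 3/8
  [-7/16, 7/8, -3/16] . (a_1, a_2, a_3) = 3/16
  [0, -3/4, 7/8] . (a_1, a_2, a_3) = 1/16

Solving yields:
  a_1 = 75/146
  a_2 = 87/146
  a_3 = 85/146

Starting state is 1, so the absorption probability is a_1 = 75/146.

Answer: 75/146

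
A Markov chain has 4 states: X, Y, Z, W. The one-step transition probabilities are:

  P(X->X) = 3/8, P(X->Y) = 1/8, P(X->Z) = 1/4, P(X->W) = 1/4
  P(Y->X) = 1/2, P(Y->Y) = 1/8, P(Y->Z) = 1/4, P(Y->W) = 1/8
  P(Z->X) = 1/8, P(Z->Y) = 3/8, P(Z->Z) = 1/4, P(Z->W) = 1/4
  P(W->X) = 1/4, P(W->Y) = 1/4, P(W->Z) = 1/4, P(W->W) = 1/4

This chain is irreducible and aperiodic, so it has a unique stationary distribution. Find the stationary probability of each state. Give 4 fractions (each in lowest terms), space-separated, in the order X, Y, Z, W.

The stationary distribution satisfies pi = pi * P, i.e.:
  pi_X = 3/8*pi_X + 1/2*pi_Y + 1/8*pi_Z + 1/4*pi_W
  pi_Y = 1/8*pi_X + 1/8*pi_Y + 3/8*pi_Z + 1/4*pi_W
  pi_Z = 1/4*pi_X + 1/4*pi_Y + 1/4*pi_Z + 1/4*pi_W
  pi_W = 1/4*pi_X + 1/8*pi_Y + 1/4*pi_Z + 1/4*pi_W
with normalization: pi_X + pi_Y + pi_Z + pi_W = 1.

Using the first 3 balance equations plus normalization, the linear system A*pi = b is:
  [-5/8, 1/2, 1/8, 1/4] . pi = 0
  [1/8, -7/8, 3/8, 1/4] . pi = 0
  [1/4, 1/4, -3/4, 1/4] . pi = 0
  [1, 1, 1, 1] . pi = 1

Solving yields:
  pi_X = 81/260
  pi_Y = 14/65
  pi_Z = 1/4
  pi_W = 29/130

Verification (pi * P):
  81/260*3/8 + 14/65*1/2 + 1/4*1/8 + 29/130*1/4 = 81/260 = pi_X  (ok)
  81/260*1/8 + 14/65*1/8 + 1/4*3/8 + 29/130*1/4 = 14/65 = pi_Y  (ok)
  81/260*1/4 + 14/65*1/4 + 1/4*1/4 + 29/130*1/4 = 1/4 = pi_Z  (ok)
  81/260*1/4 + 14/65*1/8 + 1/4*1/4 + 29/130*1/4 = 29/130 = pi_W  (ok)

Answer: 81/260 14/65 1/4 29/130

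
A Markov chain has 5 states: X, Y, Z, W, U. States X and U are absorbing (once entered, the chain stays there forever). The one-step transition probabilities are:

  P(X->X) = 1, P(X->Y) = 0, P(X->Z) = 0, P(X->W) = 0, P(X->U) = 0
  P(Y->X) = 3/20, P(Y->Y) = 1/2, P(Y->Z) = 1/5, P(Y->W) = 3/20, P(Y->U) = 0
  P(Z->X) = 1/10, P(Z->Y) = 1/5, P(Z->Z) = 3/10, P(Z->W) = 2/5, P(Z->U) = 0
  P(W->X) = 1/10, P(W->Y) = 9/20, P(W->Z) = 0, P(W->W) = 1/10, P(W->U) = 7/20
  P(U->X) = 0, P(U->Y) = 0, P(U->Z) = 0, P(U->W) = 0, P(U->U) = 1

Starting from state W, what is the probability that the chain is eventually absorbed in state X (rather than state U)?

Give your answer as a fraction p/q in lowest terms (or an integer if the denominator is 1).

Answer: 349/783

Derivation:
Let a_i = P(absorbed in X | start in state i).
Boundary conditions: a_X = 1, a_U = 0.
For each transient state i, a_i = sum_j P(i->j) * a_j:
  a_Y = 3/20*a_X + 1/2*a_Y + 1/5*a_Z + 3/20*a_W + 0*a_U
  a_Z = 1/10*a_X + 1/5*a_Y + 3/10*a_Z + 2/5*a_W + 0*a_U
  a_W = 1/10*a_X + 9/20*a_Y + 0*a_Z + 1/10*a_W + 7/20*a_U

Substituting a_X = 1 and a_U = 0, rearrange to (I - Q) a = r where r[i] = P(i -> X):
  [1/2, -1/5, -3/20] . (a_Y, a_Z, a_W) = 3/20
  [-1/5, 7/10, -2/5] . (a_Y, a_Z, a_W) = 1/10
  [-9/20, 0, 9/10] . (a_Y, a_Z, a_W) = 1/10

Solving yields:
  a_Y = 524/783
  a_Z = 461/783
  a_W = 349/783

Starting state is W, so the absorption probability is a_W = 349/783.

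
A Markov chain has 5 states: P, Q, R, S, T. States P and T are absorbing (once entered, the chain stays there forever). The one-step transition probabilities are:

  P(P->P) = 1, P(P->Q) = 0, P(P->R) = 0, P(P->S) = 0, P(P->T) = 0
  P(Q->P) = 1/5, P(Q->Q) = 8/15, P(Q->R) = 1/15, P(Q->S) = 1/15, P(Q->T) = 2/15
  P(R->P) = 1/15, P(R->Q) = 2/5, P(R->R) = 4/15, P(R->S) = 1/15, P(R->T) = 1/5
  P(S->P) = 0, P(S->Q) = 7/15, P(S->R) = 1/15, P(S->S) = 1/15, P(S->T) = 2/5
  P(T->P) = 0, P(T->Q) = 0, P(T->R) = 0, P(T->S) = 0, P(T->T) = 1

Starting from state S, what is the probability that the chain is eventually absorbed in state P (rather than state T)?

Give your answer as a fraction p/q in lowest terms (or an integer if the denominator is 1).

Answer: 263/897

Derivation:
Let a_i = P(absorbed in P | start in state i).
Boundary conditions: a_P = 1, a_T = 0.
For each transient state i, a_i = sum_j P(i->j) * a_j:
  a_Q = 1/5*a_P + 8/15*a_Q + 1/15*a_R + 1/15*a_S + 2/15*a_T
  a_R = 1/15*a_P + 2/5*a_Q + 4/15*a_R + 1/15*a_S + 1/5*a_T
  a_S = 0*a_P + 7/15*a_Q + 1/15*a_R + 1/15*a_S + 2/5*a_T

Substituting a_P = 1 and a_T = 0, rearrange to (I - Q) a = r where r[i] = P(i -> P):
  [7/15, -1/15, -1/15] . (a_Q, a_R, a_S) = 1/5
  [-2/5, 11/15, -1/15] . (a_Q, a_R, a_S) = 1/15
  [-7/15, -1/15, 14/15] . (a_Q, a_R, a_S) = 0

Solving yields:
  a_Q = 158/299
  a_R = 28/69
  a_S = 263/897

Starting state is S, so the absorption probability is a_S = 263/897.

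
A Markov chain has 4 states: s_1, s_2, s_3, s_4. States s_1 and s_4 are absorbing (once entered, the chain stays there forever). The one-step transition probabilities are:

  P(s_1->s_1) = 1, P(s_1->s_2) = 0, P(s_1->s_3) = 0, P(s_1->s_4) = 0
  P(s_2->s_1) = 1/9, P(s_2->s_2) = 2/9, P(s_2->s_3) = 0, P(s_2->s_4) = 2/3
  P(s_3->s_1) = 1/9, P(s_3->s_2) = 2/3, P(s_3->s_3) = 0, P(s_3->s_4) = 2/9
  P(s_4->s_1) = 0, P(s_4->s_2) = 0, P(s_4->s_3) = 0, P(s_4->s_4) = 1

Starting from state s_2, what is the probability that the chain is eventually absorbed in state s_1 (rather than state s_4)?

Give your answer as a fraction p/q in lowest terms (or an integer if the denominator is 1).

Answer: 1/7

Derivation:
Let a_i = P(absorbed in s_1 | start in state i).
Boundary conditions: a_s_1 = 1, a_s_4 = 0.
For each transient state i, a_i = sum_j P(i->j) * a_j:
  a_s_2 = 1/9*a_s_1 + 2/9*a_s_2 + 0*a_s_3 + 2/3*a_s_4
  a_s_3 = 1/9*a_s_1 + 2/3*a_s_2 + 0*a_s_3 + 2/9*a_s_4

Substituting a_s_1 = 1 and a_s_4 = 0, rearrange to (I - Q) a = r where r[i] = P(i -> s_1):
  [7/9, 0] . (a_s_2, a_s_3) = 1/9
  [-2/3, 1] . (a_s_2, a_s_3) = 1/9

Solving yields:
  a_s_2 = 1/7
  a_s_3 = 13/63

Starting state is s_2, so the absorption probability is a_s_2 = 1/7.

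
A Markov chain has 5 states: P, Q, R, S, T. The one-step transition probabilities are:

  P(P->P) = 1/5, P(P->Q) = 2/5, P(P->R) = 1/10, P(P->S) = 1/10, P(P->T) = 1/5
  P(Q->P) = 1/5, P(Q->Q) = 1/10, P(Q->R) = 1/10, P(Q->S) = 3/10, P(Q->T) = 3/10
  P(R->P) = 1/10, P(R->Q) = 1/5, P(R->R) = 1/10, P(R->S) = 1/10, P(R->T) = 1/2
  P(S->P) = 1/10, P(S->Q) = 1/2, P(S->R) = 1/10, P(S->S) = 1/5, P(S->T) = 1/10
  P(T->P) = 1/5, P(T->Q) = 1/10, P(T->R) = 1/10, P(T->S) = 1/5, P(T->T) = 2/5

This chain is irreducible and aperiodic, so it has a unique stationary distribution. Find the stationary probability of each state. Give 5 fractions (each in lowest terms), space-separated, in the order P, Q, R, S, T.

The stationary distribution satisfies pi = pi * P, i.e.:
  pi_P = 1/5*pi_P + 1/5*pi_Q + 1/10*pi_R + 1/10*pi_S + 1/5*pi_T
  pi_Q = 2/5*pi_P + 1/10*pi_Q + 1/5*pi_R + 1/2*pi_S + 1/10*pi_T
  pi_R = 1/10*pi_P + 1/10*pi_Q + 1/10*pi_R + 1/10*pi_S + 1/10*pi_T
  pi_S = 1/10*pi_P + 3/10*pi_Q + 1/10*pi_R + 1/5*pi_S + 1/5*pi_T
  pi_T = 1/5*pi_P + 3/10*pi_Q + 1/2*pi_R + 1/10*pi_S + 2/5*pi_T
with normalization: pi_P + pi_Q + pi_R + pi_S + pi_T = 1.

Using the first 4 balance equations plus normalization, the linear system A*pi = b is:
  [-4/5, 1/5, 1/10, 1/10, 1/5] . pi = 0
  [2/5, -9/10, 1/5, 1/2, 1/10] . pi = 0
  [1/10, 1/10, -9/10, 1/10, 1/10] . pi = 0
  [1/10, 3/10, 1/10, -4/5, 1/5] . pi = 0
  [1, 1, 1, 1, 1] . pi = 1

Solving yields:
  pi_P = 1623/9530
  pi_Q = 1143/4765
  pi_R = 1/10
  pi_S = 1877/9530
  pi_T = 2791/9530

Verification (pi * P):
  1623/9530*1/5 + 1143/4765*1/5 + 1/10*1/10 + 1877/9530*1/10 + 2791/9530*1/5 = 1623/9530 = pi_P  (ok)
  1623/9530*2/5 + 1143/4765*1/10 + 1/10*1/5 + 1877/9530*1/2 + 2791/9530*1/10 = 1143/4765 = pi_Q  (ok)
  1623/9530*1/10 + 1143/4765*1/10 + 1/10*1/10 + 1877/9530*1/10 + 2791/9530*1/10 = 1/10 = pi_R  (ok)
  1623/9530*1/10 + 1143/4765*3/10 + 1/10*1/10 + 1877/9530*1/5 + 2791/9530*1/5 = 1877/9530 = pi_S  (ok)
  1623/9530*1/5 + 1143/4765*3/10 + 1/10*1/2 + 1877/9530*1/10 + 2791/9530*2/5 = 2791/9530 = pi_T  (ok)

Answer: 1623/9530 1143/4765 1/10 1877/9530 2791/9530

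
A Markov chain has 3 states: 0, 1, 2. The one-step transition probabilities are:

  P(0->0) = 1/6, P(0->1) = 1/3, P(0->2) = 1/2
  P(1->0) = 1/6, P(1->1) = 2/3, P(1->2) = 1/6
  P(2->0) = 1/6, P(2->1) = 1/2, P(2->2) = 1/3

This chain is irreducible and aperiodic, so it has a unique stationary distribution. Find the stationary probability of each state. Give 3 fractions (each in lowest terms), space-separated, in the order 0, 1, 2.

Answer: 1/6 17/30 4/15

Derivation:
The stationary distribution satisfies pi = pi * P, i.e.:
  pi_0 = 1/6*pi_0 + 1/6*pi_1 + 1/6*pi_2
  pi_1 = 1/3*pi_0 + 2/3*pi_1 + 1/2*pi_2
  pi_2 = 1/2*pi_0 + 1/6*pi_1 + 1/3*pi_2
with normalization: pi_0 + pi_1 + pi_2 = 1.

Using the first 2 balance equations plus normalization, the linear system A*pi = b is:
  [-5/6, 1/6, 1/6] . pi = 0
  [1/3, -1/3, 1/2] . pi = 0
  [1, 1, 1] . pi = 1

Solving yields:
  pi_0 = 1/6
  pi_1 = 17/30
  pi_2 = 4/15

Verification (pi * P):
  1/6*1/6 + 17/30*1/6 + 4/15*1/6 = 1/6 = pi_0  (ok)
  1/6*1/3 + 17/30*2/3 + 4/15*1/2 = 17/30 = pi_1  (ok)
  1/6*1/2 + 17/30*1/6 + 4/15*1/3 = 4/15 = pi_2  (ok)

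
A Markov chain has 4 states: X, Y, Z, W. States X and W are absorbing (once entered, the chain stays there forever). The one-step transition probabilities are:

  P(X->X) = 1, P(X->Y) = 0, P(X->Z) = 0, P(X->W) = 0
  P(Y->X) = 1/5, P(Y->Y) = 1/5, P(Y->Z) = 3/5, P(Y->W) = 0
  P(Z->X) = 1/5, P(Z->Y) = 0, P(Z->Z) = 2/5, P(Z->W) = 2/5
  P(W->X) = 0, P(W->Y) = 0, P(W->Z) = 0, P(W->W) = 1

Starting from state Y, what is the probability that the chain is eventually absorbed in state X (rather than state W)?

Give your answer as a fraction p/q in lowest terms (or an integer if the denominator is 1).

Answer: 1/2

Derivation:
Let a_i = P(absorbed in X | start in state i).
Boundary conditions: a_X = 1, a_W = 0.
For each transient state i, a_i = sum_j P(i->j) * a_j:
  a_Y = 1/5*a_X + 1/5*a_Y + 3/5*a_Z + 0*a_W
  a_Z = 1/5*a_X + 0*a_Y + 2/5*a_Z + 2/5*a_W

Substituting a_X = 1 and a_W = 0, rearrange to (I - Q) a = r where r[i] = P(i -> X):
  [4/5, -3/5] . (a_Y, a_Z) = 1/5
  [0, 3/5] . (a_Y, a_Z) = 1/5

Solving yields:
  a_Y = 1/2
  a_Z = 1/3

Starting state is Y, so the absorption probability is a_Y = 1/2.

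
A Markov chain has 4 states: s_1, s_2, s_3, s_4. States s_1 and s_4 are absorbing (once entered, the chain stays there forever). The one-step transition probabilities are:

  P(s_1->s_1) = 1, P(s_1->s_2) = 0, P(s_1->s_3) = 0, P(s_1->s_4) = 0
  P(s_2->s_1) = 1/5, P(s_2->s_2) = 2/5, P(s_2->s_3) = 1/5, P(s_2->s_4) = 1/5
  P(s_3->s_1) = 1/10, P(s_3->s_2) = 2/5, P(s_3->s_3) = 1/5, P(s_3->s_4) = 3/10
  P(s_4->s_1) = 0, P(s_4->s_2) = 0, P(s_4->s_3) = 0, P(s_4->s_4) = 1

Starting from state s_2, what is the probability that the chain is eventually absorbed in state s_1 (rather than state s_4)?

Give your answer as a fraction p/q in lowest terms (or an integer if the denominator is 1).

Answer: 9/20

Derivation:
Let a_i = P(absorbed in s_1 | start in state i).
Boundary conditions: a_s_1 = 1, a_s_4 = 0.
For each transient state i, a_i = sum_j P(i->j) * a_j:
  a_s_2 = 1/5*a_s_1 + 2/5*a_s_2 + 1/5*a_s_3 + 1/5*a_s_4
  a_s_3 = 1/10*a_s_1 + 2/5*a_s_2 + 1/5*a_s_3 + 3/10*a_s_4

Substituting a_s_1 = 1 and a_s_4 = 0, rearrange to (I - Q) a = r where r[i] = P(i -> s_1):
  [3/5, -1/5] . (a_s_2, a_s_3) = 1/5
  [-2/5, 4/5] . (a_s_2, a_s_3) = 1/10

Solving yields:
  a_s_2 = 9/20
  a_s_3 = 7/20

Starting state is s_2, so the absorption probability is a_s_2 = 9/20.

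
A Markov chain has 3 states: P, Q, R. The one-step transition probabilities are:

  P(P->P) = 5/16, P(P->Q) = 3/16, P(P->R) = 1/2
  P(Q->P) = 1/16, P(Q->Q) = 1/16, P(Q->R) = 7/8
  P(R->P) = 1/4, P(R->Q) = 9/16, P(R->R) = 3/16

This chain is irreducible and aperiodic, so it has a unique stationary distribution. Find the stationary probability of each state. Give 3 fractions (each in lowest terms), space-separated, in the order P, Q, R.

The stationary distribution satisfies pi = pi * P, i.e.:
  pi_P = 5/16*pi_P + 1/16*pi_Q + 1/4*pi_R
  pi_Q = 3/16*pi_P + 1/16*pi_Q + 9/16*pi_R
  pi_R = 1/2*pi_P + 7/8*pi_Q + 3/16*pi_R
with normalization: pi_P + pi_Q + pi_R = 1.

Using the first 2 balance equations plus normalization, the linear system A*pi = b is:
  [-11/16, 1/16, 1/4] . pi = 0
  [3/16, -15/16, 9/16] . pi = 0
  [1, 1, 1] . pi = 1

Solving yields:
  pi_P = 23/114
  pi_Q = 37/114
  pi_R = 9/19

Verification (pi * P):
  23/114*5/16 + 37/114*1/16 + 9/19*1/4 = 23/114 = pi_P  (ok)
  23/114*3/16 + 37/114*1/16 + 9/19*9/16 = 37/114 = pi_Q  (ok)
  23/114*1/2 + 37/114*7/8 + 9/19*3/16 = 9/19 = pi_R  (ok)

Answer: 23/114 37/114 9/19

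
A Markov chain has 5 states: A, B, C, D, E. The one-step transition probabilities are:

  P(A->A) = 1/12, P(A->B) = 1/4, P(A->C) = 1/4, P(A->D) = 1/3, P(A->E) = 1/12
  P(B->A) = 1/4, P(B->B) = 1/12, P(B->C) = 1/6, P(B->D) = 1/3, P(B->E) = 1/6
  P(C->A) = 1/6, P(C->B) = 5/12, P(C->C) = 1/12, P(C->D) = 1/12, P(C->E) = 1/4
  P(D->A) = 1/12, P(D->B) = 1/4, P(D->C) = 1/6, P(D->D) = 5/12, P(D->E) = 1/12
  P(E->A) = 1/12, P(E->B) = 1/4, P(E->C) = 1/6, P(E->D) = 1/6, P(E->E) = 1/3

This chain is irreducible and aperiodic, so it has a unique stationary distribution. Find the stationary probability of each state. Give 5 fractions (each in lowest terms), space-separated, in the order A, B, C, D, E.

Answer: 148/1083 515/2166 178/1083 311/1083 377/2166

Derivation:
The stationary distribution satisfies pi = pi * P, i.e.:
  pi_A = 1/12*pi_A + 1/4*pi_B + 1/6*pi_C + 1/12*pi_D + 1/12*pi_E
  pi_B = 1/4*pi_A + 1/12*pi_B + 5/12*pi_C + 1/4*pi_D + 1/4*pi_E
  pi_C = 1/4*pi_A + 1/6*pi_B + 1/12*pi_C + 1/6*pi_D + 1/6*pi_E
  pi_D = 1/3*pi_A + 1/3*pi_B + 1/12*pi_C + 5/12*pi_D + 1/6*pi_E
  pi_E = 1/12*pi_A + 1/6*pi_B + 1/4*pi_C + 1/12*pi_D + 1/3*pi_E
with normalization: pi_A + pi_B + pi_C + pi_D + pi_E = 1.

Using the first 4 balance equations plus normalization, the linear system A*pi = b is:
  [-11/12, 1/4, 1/6, 1/12, 1/12] . pi = 0
  [1/4, -11/12, 5/12, 1/4, 1/4] . pi = 0
  [1/4, 1/6, -11/12, 1/6, 1/6] . pi = 0
  [1/3, 1/3, 1/12, -7/12, 1/6] . pi = 0
  [1, 1, 1, 1, 1] . pi = 1

Solving yields:
  pi_A = 148/1083
  pi_B = 515/2166
  pi_C = 178/1083
  pi_D = 311/1083
  pi_E = 377/2166

Verification (pi * P):
  148/1083*1/12 + 515/2166*1/4 + 178/1083*1/6 + 311/1083*1/12 + 377/2166*1/12 = 148/1083 = pi_A  (ok)
  148/1083*1/4 + 515/2166*1/12 + 178/1083*5/12 + 311/1083*1/4 + 377/2166*1/4 = 515/2166 = pi_B  (ok)
  148/1083*1/4 + 515/2166*1/6 + 178/1083*1/12 + 311/1083*1/6 + 377/2166*1/6 = 178/1083 = pi_C  (ok)
  148/1083*1/3 + 515/2166*1/3 + 178/1083*1/12 + 311/1083*5/12 + 377/2166*1/6 = 311/1083 = pi_D  (ok)
  148/1083*1/12 + 515/2166*1/6 + 178/1083*1/4 + 311/1083*1/12 + 377/2166*1/3 = 377/2166 = pi_E  (ok)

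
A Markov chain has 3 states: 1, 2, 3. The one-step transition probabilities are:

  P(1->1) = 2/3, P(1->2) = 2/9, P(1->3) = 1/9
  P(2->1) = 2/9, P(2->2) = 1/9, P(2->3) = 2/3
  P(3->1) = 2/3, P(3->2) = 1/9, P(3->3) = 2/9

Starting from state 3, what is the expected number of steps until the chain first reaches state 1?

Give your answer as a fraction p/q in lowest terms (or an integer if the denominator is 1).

Let h_i = expected steps to first reach 1 from state i.
Boundary: h_1 = 0.
First-step equations for the other states:
  h_2 = 1 + 2/9*h_1 + 1/9*h_2 + 2/3*h_3
  h_3 = 1 + 2/3*h_1 + 1/9*h_2 + 2/9*h_3

Substituting h_1 = 0 and rearranging gives the linear system (I - Q) h = 1:
  [8/9, -2/3] . (h_2, h_3) = 1
  [-1/9, 7/9] . (h_2, h_3) = 1

Solving yields:
  h_2 = 117/50
  h_3 = 81/50

Starting state is 3, so the expected hitting time is h_3 = 81/50.

Answer: 81/50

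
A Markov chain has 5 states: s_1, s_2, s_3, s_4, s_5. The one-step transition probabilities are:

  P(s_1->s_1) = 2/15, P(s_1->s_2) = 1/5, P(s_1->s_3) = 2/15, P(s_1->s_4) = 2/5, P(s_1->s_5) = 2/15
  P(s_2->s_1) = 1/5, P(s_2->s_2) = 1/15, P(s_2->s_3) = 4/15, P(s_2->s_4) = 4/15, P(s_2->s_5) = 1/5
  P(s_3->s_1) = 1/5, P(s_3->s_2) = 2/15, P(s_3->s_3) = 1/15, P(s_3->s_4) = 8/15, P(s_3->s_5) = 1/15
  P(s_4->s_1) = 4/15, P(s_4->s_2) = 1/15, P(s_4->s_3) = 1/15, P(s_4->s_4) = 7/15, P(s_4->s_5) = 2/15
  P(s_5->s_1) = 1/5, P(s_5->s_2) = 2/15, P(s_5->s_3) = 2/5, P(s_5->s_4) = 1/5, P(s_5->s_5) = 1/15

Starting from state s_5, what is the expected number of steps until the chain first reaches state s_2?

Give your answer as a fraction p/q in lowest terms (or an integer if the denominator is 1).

Let h_i = expected steps to first reach s_2 from state i.
Boundary: h_s_2 = 0.
First-step equations for the other states:
  h_s_1 = 1 + 2/15*h_s_1 + 1/5*h_s_2 + 2/15*h_s_3 + 2/5*h_s_4 + 2/15*h_s_5
  h_s_3 = 1 + 1/5*h_s_1 + 2/15*h_s_2 + 1/15*h_s_3 + 8/15*h_s_4 + 1/15*h_s_5
  h_s_4 = 1 + 4/15*h_s_1 + 1/15*h_s_2 + 1/15*h_s_3 + 7/15*h_s_4 + 2/15*h_s_5
  h_s_5 = 1 + 1/5*h_s_1 + 2/15*h_s_2 + 2/5*h_s_3 + 1/5*h_s_4 + 1/15*h_s_5

Substituting h_s_2 = 0 and rearranging gives the linear system (I - Q) h = 1:
  [13/15, -2/15, -2/5, -2/15] . (h_s_1, h_s_3, h_s_4, h_s_5) = 1
  [-1/5, 14/15, -8/15, -1/15] . (h_s_1, h_s_3, h_s_4, h_s_5) = 1
  [-4/15, -1/15, 8/15, -2/15] . (h_s_1, h_s_3, h_s_4, h_s_5) = 1
  [-1/5, -2/5, -1/5, 14/15] . (h_s_1, h_s_3, h_s_4, h_s_5) = 1

Solving yields:
  h_s_1 = 2205/281
  h_s_3 = 2373/281
  h_s_4 = 2508/281
  h_s_5 = 2328/281

Starting state is s_5, so the expected hitting time is h_s_5 = 2328/281.

Answer: 2328/281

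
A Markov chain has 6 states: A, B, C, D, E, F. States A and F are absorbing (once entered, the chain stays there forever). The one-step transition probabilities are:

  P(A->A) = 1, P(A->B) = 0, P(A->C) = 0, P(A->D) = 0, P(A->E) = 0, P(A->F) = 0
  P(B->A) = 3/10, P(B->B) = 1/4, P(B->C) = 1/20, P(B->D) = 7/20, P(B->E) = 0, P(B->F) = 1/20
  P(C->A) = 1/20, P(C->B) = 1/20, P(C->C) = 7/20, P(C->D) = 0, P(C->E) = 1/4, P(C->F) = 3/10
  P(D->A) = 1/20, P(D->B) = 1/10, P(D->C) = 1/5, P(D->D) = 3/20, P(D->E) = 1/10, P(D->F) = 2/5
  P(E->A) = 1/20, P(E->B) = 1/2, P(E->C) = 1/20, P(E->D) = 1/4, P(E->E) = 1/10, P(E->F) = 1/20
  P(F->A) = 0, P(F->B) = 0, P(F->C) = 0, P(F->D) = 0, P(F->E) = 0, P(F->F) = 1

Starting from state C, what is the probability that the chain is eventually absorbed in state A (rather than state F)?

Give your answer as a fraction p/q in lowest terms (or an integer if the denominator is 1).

Answer: 578/2035

Derivation:
Let a_i = P(absorbed in A | start in state i).
Boundary conditions: a_A = 1, a_F = 0.
For each transient state i, a_i = sum_j P(i->j) * a_j:
  a_B = 3/10*a_A + 1/4*a_B + 1/20*a_C + 7/20*a_D + 0*a_E + 1/20*a_F
  a_C = 1/20*a_A + 1/20*a_B + 7/20*a_C + 0*a_D + 1/4*a_E + 3/10*a_F
  a_D = 1/20*a_A + 1/10*a_B + 1/5*a_C + 3/20*a_D + 1/10*a_E + 2/5*a_F
  a_E = 1/20*a_A + 1/2*a_B + 1/20*a_C + 1/4*a_D + 1/10*a_E + 1/20*a_F

Substituting a_A = 1 and a_F = 0, rearrange to (I - Q) a = r where r[i] = P(i -> A):
  [3/4, -1/20, -7/20, 0] . (a_B, a_C, a_D, a_E) = 3/10
  [-1/20, 13/20, 0, -1/4] . (a_B, a_C, a_D, a_E) = 1/20
  [-1/10, -1/5, 17/20, -1/10] . (a_B, a_C, a_D, a_E) = 1/20
  [-1/2, -1/20, -1/4, 9/10] . (a_B, a_C, a_D, a_E) = 1/20

Solving yields:
  a_B = 61/115
  a_C = 578/2035
  a_D = 11183/46805
  a_E = 20238/46805

Starting state is C, so the absorption probability is a_C = 578/2035.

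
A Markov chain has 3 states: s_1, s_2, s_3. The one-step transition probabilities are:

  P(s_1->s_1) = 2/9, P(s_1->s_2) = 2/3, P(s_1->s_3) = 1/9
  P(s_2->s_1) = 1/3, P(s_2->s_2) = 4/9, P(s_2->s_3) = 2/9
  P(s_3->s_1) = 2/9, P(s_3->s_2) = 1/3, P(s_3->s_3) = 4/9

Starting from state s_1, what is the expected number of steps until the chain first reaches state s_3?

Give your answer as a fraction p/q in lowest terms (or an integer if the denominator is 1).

Answer: 99/17

Derivation:
Let h_i = expected steps to first reach s_3 from state i.
Boundary: h_s_3 = 0.
First-step equations for the other states:
  h_s_1 = 1 + 2/9*h_s_1 + 2/3*h_s_2 + 1/9*h_s_3
  h_s_2 = 1 + 1/3*h_s_1 + 4/9*h_s_2 + 2/9*h_s_3

Substituting h_s_3 = 0 and rearranging gives the linear system (I - Q) h = 1:
  [7/9, -2/3] . (h_s_1, h_s_2) = 1
  [-1/3, 5/9] . (h_s_1, h_s_2) = 1

Solving yields:
  h_s_1 = 99/17
  h_s_2 = 90/17

Starting state is s_1, so the expected hitting time is h_s_1 = 99/17.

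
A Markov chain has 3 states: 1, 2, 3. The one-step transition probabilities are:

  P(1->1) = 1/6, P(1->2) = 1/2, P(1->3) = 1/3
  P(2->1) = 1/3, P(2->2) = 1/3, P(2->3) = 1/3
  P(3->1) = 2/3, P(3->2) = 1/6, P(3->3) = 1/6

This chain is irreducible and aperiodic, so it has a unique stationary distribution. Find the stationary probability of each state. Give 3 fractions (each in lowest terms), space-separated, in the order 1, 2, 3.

Answer: 18/49 17/49 2/7

Derivation:
The stationary distribution satisfies pi = pi * P, i.e.:
  pi_1 = 1/6*pi_1 + 1/3*pi_2 + 2/3*pi_3
  pi_2 = 1/2*pi_1 + 1/3*pi_2 + 1/6*pi_3
  pi_3 = 1/3*pi_1 + 1/3*pi_2 + 1/6*pi_3
with normalization: pi_1 + pi_2 + pi_3 = 1.

Using the first 2 balance equations plus normalization, the linear system A*pi = b is:
  [-5/6, 1/3, 2/3] . pi = 0
  [1/2, -2/3, 1/6] . pi = 0
  [1, 1, 1] . pi = 1

Solving yields:
  pi_1 = 18/49
  pi_2 = 17/49
  pi_3 = 2/7

Verification (pi * P):
  18/49*1/6 + 17/49*1/3 + 2/7*2/3 = 18/49 = pi_1  (ok)
  18/49*1/2 + 17/49*1/3 + 2/7*1/6 = 17/49 = pi_2  (ok)
  18/49*1/3 + 17/49*1/3 + 2/7*1/6 = 2/7 = pi_3  (ok)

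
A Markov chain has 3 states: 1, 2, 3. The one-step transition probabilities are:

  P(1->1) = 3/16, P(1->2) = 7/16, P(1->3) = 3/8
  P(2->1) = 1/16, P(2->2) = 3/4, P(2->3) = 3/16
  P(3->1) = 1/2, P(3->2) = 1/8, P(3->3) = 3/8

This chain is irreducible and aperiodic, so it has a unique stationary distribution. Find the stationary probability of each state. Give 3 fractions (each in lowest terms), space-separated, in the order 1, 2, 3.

Answer: 34/161 82/161 45/161

Derivation:
The stationary distribution satisfies pi = pi * P, i.e.:
  pi_1 = 3/16*pi_1 + 1/16*pi_2 + 1/2*pi_3
  pi_2 = 7/16*pi_1 + 3/4*pi_2 + 1/8*pi_3
  pi_3 = 3/8*pi_1 + 3/16*pi_2 + 3/8*pi_3
with normalization: pi_1 + pi_2 + pi_3 = 1.

Using the first 2 balance equations plus normalization, the linear system A*pi = b is:
  [-13/16, 1/16, 1/2] . pi = 0
  [7/16, -1/4, 1/8] . pi = 0
  [1, 1, 1] . pi = 1

Solving yields:
  pi_1 = 34/161
  pi_2 = 82/161
  pi_3 = 45/161

Verification (pi * P):
  34/161*3/16 + 82/161*1/16 + 45/161*1/2 = 34/161 = pi_1  (ok)
  34/161*7/16 + 82/161*3/4 + 45/161*1/8 = 82/161 = pi_2  (ok)
  34/161*3/8 + 82/161*3/16 + 45/161*3/8 = 45/161 = pi_3  (ok)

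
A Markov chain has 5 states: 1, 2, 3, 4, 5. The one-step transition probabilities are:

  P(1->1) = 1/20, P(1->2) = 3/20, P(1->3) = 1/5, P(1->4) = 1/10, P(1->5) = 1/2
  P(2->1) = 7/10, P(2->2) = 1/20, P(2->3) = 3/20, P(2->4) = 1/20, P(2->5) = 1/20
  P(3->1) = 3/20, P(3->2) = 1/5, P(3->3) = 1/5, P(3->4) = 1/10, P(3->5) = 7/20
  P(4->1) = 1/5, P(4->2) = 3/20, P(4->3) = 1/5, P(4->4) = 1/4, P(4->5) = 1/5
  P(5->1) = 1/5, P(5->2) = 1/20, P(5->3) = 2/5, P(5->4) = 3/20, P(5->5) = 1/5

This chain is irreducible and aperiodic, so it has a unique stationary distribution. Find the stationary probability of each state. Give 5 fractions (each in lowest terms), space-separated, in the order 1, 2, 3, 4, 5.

Answer: 7088/32811 12002/98433 24680/98433 25039/196866 6215/21874

Derivation:
The stationary distribution satisfies pi = pi * P, i.e.:
  pi_1 = 1/20*pi_1 + 7/10*pi_2 + 3/20*pi_3 + 1/5*pi_4 + 1/5*pi_5
  pi_2 = 3/20*pi_1 + 1/20*pi_2 + 1/5*pi_3 + 3/20*pi_4 + 1/20*pi_5
  pi_3 = 1/5*pi_1 + 3/20*pi_2 + 1/5*pi_3 + 1/5*pi_4 + 2/5*pi_5
  pi_4 = 1/10*pi_1 + 1/20*pi_2 + 1/10*pi_3 + 1/4*pi_4 + 3/20*pi_5
  pi_5 = 1/2*pi_1 + 1/20*pi_2 + 7/20*pi_3 + 1/5*pi_4 + 1/5*pi_5
with normalization: pi_1 + pi_2 + pi_3 + pi_4 + pi_5 = 1.

Using the first 4 balance equations plus normalization, the linear system A*pi = b is:
  [-19/20, 7/10, 3/20, 1/5, 1/5] . pi = 0
  [3/20, -19/20, 1/5, 3/20, 1/20] . pi = 0
  [1/5, 3/20, -4/5, 1/5, 2/5] . pi = 0
  [1/10, 1/20, 1/10, -3/4, 3/20] . pi = 0
  [1, 1, 1, 1, 1] . pi = 1

Solving yields:
  pi_1 = 7088/32811
  pi_2 = 12002/98433
  pi_3 = 24680/98433
  pi_4 = 25039/196866
  pi_5 = 6215/21874

Verification (pi * P):
  7088/32811*1/20 + 12002/98433*7/10 + 24680/98433*3/20 + 25039/196866*1/5 + 6215/21874*1/5 = 7088/32811 = pi_1  (ok)
  7088/32811*3/20 + 12002/98433*1/20 + 24680/98433*1/5 + 25039/196866*3/20 + 6215/21874*1/20 = 12002/98433 = pi_2  (ok)
  7088/32811*1/5 + 12002/98433*3/20 + 24680/98433*1/5 + 25039/196866*1/5 + 6215/21874*2/5 = 24680/98433 = pi_3  (ok)
  7088/32811*1/10 + 12002/98433*1/20 + 24680/98433*1/10 + 25039/196866*1/4 + 6215/21874*3/20 = 25039/196866 = pi_4  (ok)
  7088/32811*1/2 + 12002/98433*1/20 + 24680/98433*7/20 + 25039/196866*1/5 + 6215/21874*1/5 = 6215/21874 = pi_5  (ok)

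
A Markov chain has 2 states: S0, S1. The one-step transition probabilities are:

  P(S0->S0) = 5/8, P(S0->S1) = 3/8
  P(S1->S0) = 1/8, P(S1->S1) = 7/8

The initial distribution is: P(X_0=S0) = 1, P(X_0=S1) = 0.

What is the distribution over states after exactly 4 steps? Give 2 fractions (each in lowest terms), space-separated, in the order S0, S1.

Propagating the distribution step by step (d_{t+1} = d_t * P):
d_0 = (S0=1, S1=0)
  d_1[S0] = 1*5/8 + 0*1/8 = 5/8
  d_1[S1] = 1*3/8 + 0*7/8 = 3/8
d_1 = (S0=5/8, S1=3/8)
  d_2[S0] = 5/8*5/8 + 3/8*1/8 = 7/16
  d_2[S1] = 5/8*3/8 + 3/8*7/8 = 9/16
d_2 = (S0=7/16, S1=9/16)
  d_3[S0] = 7/16*5/8 + 9/16*1/8 = 11/32
  d_3[S1] = 7/16*3/8 + 9/16*7/8 = 21/32
d_3 = (S0=11/32, S1=21/32)
  d_4[S0] = 11/32*5/8 + 21/32*1/8 = 19/64
  d_4[S1] = 11/32*3/8 + 21/32*7/8 = 45/64
d_4 = (S0=19/64, S1=45/64)

Answer: 19/64 45/64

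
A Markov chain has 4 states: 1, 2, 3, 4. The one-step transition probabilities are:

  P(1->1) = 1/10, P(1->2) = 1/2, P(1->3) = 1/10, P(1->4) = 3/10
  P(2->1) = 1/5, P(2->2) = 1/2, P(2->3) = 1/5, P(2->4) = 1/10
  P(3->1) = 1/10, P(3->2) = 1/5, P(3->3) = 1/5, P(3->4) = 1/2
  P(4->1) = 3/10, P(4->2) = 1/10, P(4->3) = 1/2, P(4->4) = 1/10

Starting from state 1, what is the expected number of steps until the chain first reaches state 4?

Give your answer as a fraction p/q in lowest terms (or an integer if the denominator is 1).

Answer: 62/15

Derivation:
Let h_i = expected steps to first reach 4 from state i.
Boundary: h_4 = 0.
First-step equations for the other states:
  h_1 = 1 + 1/10*h_1 + 1/2*h_2 + 1/10*h_3 + 3/10*h_4
  h_2 = 1 + 1/5*h_1 + 1/2*h_2 + 1/5*h_3 + 1/10*h_4
  h_3 = 1 + 1/10*h_1 + 1/5*h_2 + 1/5*h_3 + 1/2*h_4

Substituting h_4 = 0 and rearranging gives the linear system (I - Q) h = 1:
  [9/10, -1/2, -1/10] . (h_1, h_2, h_3) = 1
  [-1/5, 1/2, -1/5] . (h_1, h_2, h_3) = 1
  [-1/10, -1/5, 4/5] . (h_1, h_2, h_3) = 1

Solving yields:
  h_1 = 62/15
  h_2 = 218/45
  h_3 = 134/45

Starting state is 1, so the expected hitting time is h_1 = 62/15.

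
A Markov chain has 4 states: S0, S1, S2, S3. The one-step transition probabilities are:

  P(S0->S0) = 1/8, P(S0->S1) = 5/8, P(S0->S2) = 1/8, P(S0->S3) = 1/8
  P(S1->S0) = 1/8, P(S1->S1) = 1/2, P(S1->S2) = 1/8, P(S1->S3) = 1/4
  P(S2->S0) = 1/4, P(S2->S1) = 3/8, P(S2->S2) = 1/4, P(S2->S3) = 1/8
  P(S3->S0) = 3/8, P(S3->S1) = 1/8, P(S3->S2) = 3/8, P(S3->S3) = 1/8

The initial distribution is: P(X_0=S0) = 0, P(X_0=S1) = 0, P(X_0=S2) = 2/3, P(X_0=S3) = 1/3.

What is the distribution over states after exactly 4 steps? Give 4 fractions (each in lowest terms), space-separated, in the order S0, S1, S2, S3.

Answer: 795/4096 1769/4096 795/4096 737/4096

Derivation:
Propagating the distribution step by step (d_{t+1} = d_t * P):
d_0 = (S0=0, S1=0, S2=2/3, S3=1/3)
  d_1[S0] = 0*1/8 + 0*1/8 + 2/3*1/4 + 1/3*3/8 = 7/24
  d_1[S1] = 0*5/8 + 0*1/2 + 2/3*3/8 + 1/3*1/8 = 7/24
  d_1[S2] = 0*1/8 + 0*1/8 + 2/3*1/4 + 1/3*3/8 = 7/24
  d_1[S3] = 0*1/8 + 0*1/4 + 2/3*1/8 + 1/3*1/8 = 1/8
d_1 = (S0=7/24, S1=7/24, S2=7/24, S3=1/8)
  d_2[S0] = 7/24*1/8 + 7/24*1/8 + 7/24*1/4 + 1/8*3/8 = 37/192
  d_2[S1] = 7/24*5/8 + 7/24*1/2 + 7/24*3/8 + 1/8*1/8 = 29/64
  d_2[S2] = 7/24*1/8 + 7/24*1/8 + 7/24*1/4 + 1/8*3/8 = 37/192
  d_2[S3] = 7/24*1/8 + 7/24*1/4 + 7/24*1/8 + 1/8*1/8 = 31/192
d_2 = (S0=37/192, S1=29/64, S2=37/192, S3=31/192)
  d_3[S0] = 37/192*1/8 + 29/64*1/8 + 37/192*1/4 + 31/192*3/8 = 97/512
  d_3[S1] = 37/192*5/8 + 29/64*1/2 + 37/192*3/8 + 31/192*1/8 = 225/512
  d_3[S2] = 37/192*1/8 + 29/64*1/8 + 37/192*1/4 + 31/192*3/8 = 97/512
  d_3[S3] = 37/192*1/8 + 29/64*1/4 + 37/192*1/8 + 31/192*1/8 = 93/512
d_3 = (S0=97/512, S1=225/512, S2=97/512, S3=93/512)
  d_4[S0] = 97/512*1/8 + 225/512*1/8 + 97/512*1/4 + 93/512*3/8 = 795/4096
  d_4[S1] = 97/512*5/8 + 225/512*1/2 + 97/512*3/8 + 93/512*1/8 = 1769/4096
  d_4[S2] = 97/512*1/8 + 225/512*1/8 + 97/512*1/4 + 93/512*3/8 = 795/4096
  d_4[S3] = 97/512*1/8 + 225/512*1/4 + 97/512*1/8 + 93/512*1/8 = 737/4096
d_4 = (S0=795/4096, S1=1769/4096, S2=795/4096, S3=737/4096)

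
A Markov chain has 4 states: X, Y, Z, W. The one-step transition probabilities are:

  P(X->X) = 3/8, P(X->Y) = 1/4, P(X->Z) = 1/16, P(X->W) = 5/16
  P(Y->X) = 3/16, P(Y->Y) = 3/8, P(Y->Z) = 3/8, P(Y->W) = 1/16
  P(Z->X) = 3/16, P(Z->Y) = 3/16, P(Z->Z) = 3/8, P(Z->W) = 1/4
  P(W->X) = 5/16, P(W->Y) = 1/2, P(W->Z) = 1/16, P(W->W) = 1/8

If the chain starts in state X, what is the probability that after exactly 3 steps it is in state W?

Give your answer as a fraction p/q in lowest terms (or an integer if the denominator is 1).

Answer: 731/4096

Derivation:
Computing P^3 by repeated multiplication:
P^1 =
  X: [3/8, 1/4, 1/16, 5/16]
  Y: [3/16, 3/8, 3/8, 1/16]
  Z: [3/16, 3/16, 3/8, 1/4]
  W: [5/16, 1/2, 1/16, 1/8]
P^2 =
  X: [19/64, 91/256, 41/256, 3/16]
  Y: [59/256, 37/128, 19/64, 47/256]
  Z: [65/256, 5/16, 61/256, 25/128]
  W: [67/256, 87/256, 61/256, 41/256]
P^3 =
  X: [273/1024, 1357/4096, 229/1024, 731/4096]
  Y: [1039/4096, 321/1024, 503/2048, 767/4096]
  Z: [1063/4096, 1323/4096, 961/4096, 749/4096]
  W: [1051/4096, 1301/4096, 249/1024, 187/1024]

(P^3)[X -> W] = 731/4096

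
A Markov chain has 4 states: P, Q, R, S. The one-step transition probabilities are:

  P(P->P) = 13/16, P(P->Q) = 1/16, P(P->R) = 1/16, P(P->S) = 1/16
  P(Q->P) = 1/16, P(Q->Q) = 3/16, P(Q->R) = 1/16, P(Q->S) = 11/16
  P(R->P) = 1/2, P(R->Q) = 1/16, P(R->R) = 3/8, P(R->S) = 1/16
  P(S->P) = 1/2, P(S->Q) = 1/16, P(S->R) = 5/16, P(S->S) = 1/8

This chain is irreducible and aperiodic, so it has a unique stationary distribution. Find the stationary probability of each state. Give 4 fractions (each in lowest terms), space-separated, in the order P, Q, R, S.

Answer: 15/22 1/14 51/385 4/35

Derivation:
The stationary distribution satisfies pi = pi * P, i.e.:
  pi_P = 13/16*pi_P + 1/16*pi_Q + 1/2*pi_R + 1/2*pi_S
  pi_Q = 1/16*pi_P + 3/16*pi_Q + 1/16*pi_R + 1/16*pi_S
  pi_R = 1/16*pi_P + 1/16*pi_Q + 3/8*pi_R + 5/16*pi_S
  pi_S = 1/16*pi_P + 11/16*pi_Q + 1/16*pi_R + 1/8*pi_S
with normalization: pi_P + pi_Q + pi_R + pi_S = 1.

Using the first 3 balance equations plus normalization, the linear system A*pi = b is:
  [-3/16, 1/16, 1/2, 1/2] . pi = 0
  [1/16, -13/16, 1/16, 1/16] . pi = 0
  [1/16, 1/16, -5/8, 5/16] . pi = 0
  [1, 1, 1, 1] . pi = 1

Solving yields:
  pi_P = 15/22
  pi_Q = 1/14
  pi_R = 51/385
  pi_S = 4/35

Verification (pi * P):
  15/22*13/16 + 1/14*1/16 + 51/385*1/2 + 4/35*1/2 = 15/22 = pi_P  (ok)
  15/22*1/16 + 1/14*3/16 + 51/385*1/16 + 4/35*1/16 = 1/14 = pi_Q  (ok)
  15/22*1/16 + 1/14*1/16 + 51/385*3/8 + 4/35*5/16 = 51/385 = pi_R  (ok)
  15/22*1/16 + 1/14*11/16 + 51/385*1/16 + 4/35*1/8 = 4/35 = pi_S  (ok)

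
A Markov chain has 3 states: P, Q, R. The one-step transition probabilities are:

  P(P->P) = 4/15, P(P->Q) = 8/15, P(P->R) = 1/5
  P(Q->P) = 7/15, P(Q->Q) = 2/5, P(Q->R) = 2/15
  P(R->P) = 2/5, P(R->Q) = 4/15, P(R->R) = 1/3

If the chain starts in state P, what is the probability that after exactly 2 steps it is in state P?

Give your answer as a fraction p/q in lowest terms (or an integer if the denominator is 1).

Computing P^2 by repeated multiplication:
P^1 =
  P: [4/15, 8/15, 1/5]
  Q: [7/15, 2/5, 2/15]
  R: [2/5, 4/15, 1/3]
P^2 =
  P: [2/5, 92/225, 43/225]
  Q: [82/225, 4/9, 43/225]
  R: [82/225, 92/225, 17/75]

(P^2)[P -> P] = 2/5

Answer: 2/5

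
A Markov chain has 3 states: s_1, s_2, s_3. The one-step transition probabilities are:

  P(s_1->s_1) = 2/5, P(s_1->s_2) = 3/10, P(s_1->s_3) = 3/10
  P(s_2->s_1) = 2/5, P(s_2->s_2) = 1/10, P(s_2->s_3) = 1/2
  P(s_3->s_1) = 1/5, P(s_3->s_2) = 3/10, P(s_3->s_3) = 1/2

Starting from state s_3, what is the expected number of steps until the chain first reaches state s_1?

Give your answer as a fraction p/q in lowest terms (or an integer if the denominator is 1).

Let h_i = expected steps to first reach s_1 from state i.
Boundary: h_s_1 = 0.
First-step equations for the other states:
  h_s_2 = 1 + 2/5*h_s_1 + 1/10*h_s_2 + 1/2*h_s_3
  h_s_3 = 1 + 1/5*h_s_1 + 3/10*h_s_2 + 1/2*h_s_3

Substituting h_s_1 = 0 and rearranging gives the linear system (I - Q) h = 1:
  [9/10, -1/2] . (h_s_2, h_s_3) = 1
  [-3/10, 1/2] . (h_s_2, h_s_3) = 1

Solving yields:
  h_s_2 = 10/3
  h_s_3 = 4

Starting state is s_3, so the expected hitting time is h_s_3 = 4.

Answer: 4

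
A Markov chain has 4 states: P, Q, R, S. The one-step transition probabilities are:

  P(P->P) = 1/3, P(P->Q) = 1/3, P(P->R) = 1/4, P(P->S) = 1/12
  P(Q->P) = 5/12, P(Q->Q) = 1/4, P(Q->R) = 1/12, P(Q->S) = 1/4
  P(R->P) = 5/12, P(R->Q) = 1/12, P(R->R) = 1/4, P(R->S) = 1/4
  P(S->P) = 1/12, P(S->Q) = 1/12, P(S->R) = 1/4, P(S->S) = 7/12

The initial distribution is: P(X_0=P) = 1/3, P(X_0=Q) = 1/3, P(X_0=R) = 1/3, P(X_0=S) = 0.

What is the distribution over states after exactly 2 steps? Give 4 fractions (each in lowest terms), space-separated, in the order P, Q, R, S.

Propagating the distribution step by step (d_{t+1} = d_t * P):
d_0 = (P=1/3, Q=1/3, R=1/3, S=0)
  d_1[P] = 1/3*1/3 + 1/3*5/12 + 1/3*5/12 + 0*1/12 = 7/18
  d_1[Q] = 1/3*1/3 + 1/3*1/4 + 1/3*1/12 + 0*1/12 = 2/9
  d_1[R] = 1/3*1/4 + 1/3*1/12 + 1/3*1/4 + 0*1/4 = 7/36
  d_1[S] = 1/3*1/12 + 1/3*1/4 + 1/3*1/4 + 0*7/12 = 7/36
d_1 = (P=7/18, Q=2/9, R=7/36, S=7/36)
  d_2[P] = 7/18*1/3 + 2/9*5/12 + 7/36*5/12 + 7/36*1/12 = 23/72
  d_2[Q] = 7/18*1/3 + 2/9*1/4 + 7/36*1/12 + 7/36*1/12 = 47/216
  d_2[R] = 7/18*1/4 + 2/9*1/12 + 7/36*1/4 + 7/36*1/4 = 23/108
  d_2[S] = 7/18*1/12 + 2/9*1/4 + 7/36*1/4 + 7/36*7/12 = 1/4
d_2 = (P=23/72, Q=47/216, R=23/108, S=1/4)

Answer: 23/72 47/216 23/108 1/4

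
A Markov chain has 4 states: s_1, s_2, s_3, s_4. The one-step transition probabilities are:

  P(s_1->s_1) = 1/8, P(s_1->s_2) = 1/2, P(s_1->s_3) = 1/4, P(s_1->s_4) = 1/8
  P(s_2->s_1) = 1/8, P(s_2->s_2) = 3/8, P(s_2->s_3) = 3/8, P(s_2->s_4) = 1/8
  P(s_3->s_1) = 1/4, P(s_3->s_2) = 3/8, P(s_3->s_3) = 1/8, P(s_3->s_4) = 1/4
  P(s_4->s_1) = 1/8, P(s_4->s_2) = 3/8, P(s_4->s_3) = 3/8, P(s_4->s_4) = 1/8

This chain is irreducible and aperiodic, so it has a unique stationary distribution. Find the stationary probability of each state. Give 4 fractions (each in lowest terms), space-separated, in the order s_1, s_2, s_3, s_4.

The stationary distribution satisfies pi = pi * P, i.e.:
  pi_s_1 = 1/8*pi_s_1 + 1/8*pi_s_2 + 1/4*pi_s_3 + 1/8*pi_s_4
  pi_s_2 = 1/2*pi_s_1 + 3/8*pi_s_2 + 3/8*pi_s_3 + 3/8*pi_s_4
  pi_s_3 = 1/4*pi_s_1 + 3/8*pi_s_2 + 1/8*pi_s_3 + 3/8*pi_s_4
  pi_s_4 = 1/8*pi_s_1 + 1/8*pi_s_2 + 1/4*pi_s_3 + 1/8*pi_s_4
with normalization: pi_s_1 + pi_s_2 + pi_s_3 + pi_s_4 = 1.

Using the first 3 balance equations plus normalization, the linear system A*pi = b is:
  [-7/8, 1/8, 1/4, 1/8] . pi = 0
  [1/2, -5/8, 3/8, 3/8] . pi = 0
  [1/4, 3/8, -7/8, 3/8] . pi = 0
  [1, 1, 1, 1] . pi = 1

Solving yields:
  pi_s_1 = 13/81
  pi_s_2 = 32/81
  pi_s_3 = 23/81
  pi_s_4 = 13/81

Verification (pi * P):
  13/81*1/8 + 32/81*1/8 + 23/81*1/4 + 13/81*1/8 = 13/81 = pi_s_1  (ok)
  13/81*1/2 + 32/81*3/8 + 23/81*3/8 + 13/81*3/8 = 32/81 = pi_s_2  (ok)
  13/81*1/4 + 32/81*3/8 + 23/81*1/8 + 13/81*3/8 = 23/81 = pi_s_3  (ok)
  13/81*1/8 + 32/81*1/8 + 23/81*1/4 + 13/81*1/8 = 13/81 = pi_s_4  (ok)

Answer: 13/81 32/81 23/81 13/81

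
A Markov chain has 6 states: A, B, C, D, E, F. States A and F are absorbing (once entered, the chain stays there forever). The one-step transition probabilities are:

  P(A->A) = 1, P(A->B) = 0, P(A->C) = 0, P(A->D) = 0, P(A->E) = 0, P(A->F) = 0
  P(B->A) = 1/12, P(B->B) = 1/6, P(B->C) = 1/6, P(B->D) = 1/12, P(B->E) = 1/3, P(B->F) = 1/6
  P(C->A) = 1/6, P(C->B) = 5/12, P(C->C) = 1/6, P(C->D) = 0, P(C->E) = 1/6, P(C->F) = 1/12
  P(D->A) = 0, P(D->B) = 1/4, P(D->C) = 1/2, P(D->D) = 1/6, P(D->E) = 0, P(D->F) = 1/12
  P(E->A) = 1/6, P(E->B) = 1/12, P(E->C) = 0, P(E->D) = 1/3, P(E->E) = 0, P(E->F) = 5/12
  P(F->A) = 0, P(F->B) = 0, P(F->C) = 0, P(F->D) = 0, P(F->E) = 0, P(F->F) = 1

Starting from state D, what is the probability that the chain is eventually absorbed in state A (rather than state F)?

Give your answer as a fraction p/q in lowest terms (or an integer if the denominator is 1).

Answer: 753/2035

Derivation:
Let a_i = P(absorbed in A | start in state i).
Boundary conditions: a_A = 1, a_F = 0.
For each transient state i, a_i = sum_j P(i->j) * a_j:
  a_B = 1/12*a_A + 1/6*a_B + 1/6*a_C + 1/12*a_D + 1/3*a_E + 1/6*a_F
  a_C = 1/6*a_A + 5/12*a_B + 1/6*a_C + 0*a_D + 1/6*a_E + 1/12*a_F
  a_D = 0*a_A + 1/4*a_B + 1/2*a_C + 1/6*a_D + 0*a_E + 1/12*a_F
  a_E = 1/6*a_A + 1/12*a_B + 0*a_C + 1/3*a_D + 0*a_E + 5/12*a_F

Substituting a_A = 1 and a_F = 0, rearrange to (I - Q) a = r where r[i] = P(i -> A):
  [5/6, -1/6, -1/12, -1/3] . (a_B, a_C, a_D, a_E) = 1/12
  [-5/12, 5/6, 0, -1/6] . (a_B, a_C, a_D, a_E) = 1/6
  [-1/4, -1/2, 5/6, 0] . (a_B, a_C, a_D, a_E) = 0
  [-1/12, 0, -1/3, 1] . (a_B, a_C, a_D, a_E) = 1/6

Solving yields:
  a_B = 718/2035
  a_C = 896/2035
  a_D = 753/2035
  a_E = 130/407

Starting state is D, so the absorption probability is a_D = 753/2035.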